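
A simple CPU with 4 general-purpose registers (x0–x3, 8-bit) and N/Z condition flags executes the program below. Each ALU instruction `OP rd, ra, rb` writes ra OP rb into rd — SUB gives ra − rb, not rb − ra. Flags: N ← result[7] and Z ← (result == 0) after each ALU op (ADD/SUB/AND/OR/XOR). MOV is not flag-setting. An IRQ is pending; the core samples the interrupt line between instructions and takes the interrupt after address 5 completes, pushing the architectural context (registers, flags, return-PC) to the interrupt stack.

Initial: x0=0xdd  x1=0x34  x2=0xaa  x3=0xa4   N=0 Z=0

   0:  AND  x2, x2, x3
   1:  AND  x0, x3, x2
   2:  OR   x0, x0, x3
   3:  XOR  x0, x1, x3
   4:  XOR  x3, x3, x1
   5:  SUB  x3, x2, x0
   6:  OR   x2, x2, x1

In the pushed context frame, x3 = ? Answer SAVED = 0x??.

after  0: x0=0xdd x1=0x34 x2=0xa0 x3=0xa4  N=1 Z=0
after  1: x0=0xa0 x1=0x34 x2=0xa0 x3=0xa4  N=1 Z=0
after  2: x0=0xa4 x1=0x34 x2=0xa0 x3=0xa4  N=1 Z=0
after  3: x0=0x90 x1=0x34 x2=0xa0 x3=0xa4  N=1 Z=0
after  4: x0=0x90 x1=0x34 x2=0xa0 x3=0x90  N=1 Z=0
after  5: x0=0x90 x1=0x34 x2=0xa0 x3=0x10  N=0 Z=0
-- IRQ taken; context saved, return-PC = 6 --

SAVED = 0x10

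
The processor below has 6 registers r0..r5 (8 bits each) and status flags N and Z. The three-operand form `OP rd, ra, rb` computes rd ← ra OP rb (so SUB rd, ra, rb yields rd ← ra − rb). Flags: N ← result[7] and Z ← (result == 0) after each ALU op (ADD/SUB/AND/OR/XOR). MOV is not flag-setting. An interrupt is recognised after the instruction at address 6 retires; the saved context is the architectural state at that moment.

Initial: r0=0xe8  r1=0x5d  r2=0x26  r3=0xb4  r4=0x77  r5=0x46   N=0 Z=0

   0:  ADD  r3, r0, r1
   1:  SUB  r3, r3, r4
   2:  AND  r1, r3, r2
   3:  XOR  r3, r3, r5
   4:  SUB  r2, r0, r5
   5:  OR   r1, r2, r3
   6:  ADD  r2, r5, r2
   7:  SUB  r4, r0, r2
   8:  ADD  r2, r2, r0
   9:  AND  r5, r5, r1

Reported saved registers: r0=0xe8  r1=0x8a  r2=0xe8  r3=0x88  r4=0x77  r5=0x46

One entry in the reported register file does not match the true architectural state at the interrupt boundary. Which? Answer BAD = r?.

BAD = r1

after  0: r0=0xe8 r1=0x5d r2=0x26 r3=0x45 r4=0x77 r5=0x46  N=0 Z=0
after  1: r0=0xe8 r1=0x5d r2=0x26 r3=0xce r4=0x77 r5=0x46  N=1 Z=0
after  2: r0=0xe8 r1=0x06 r2=0x26 r3=0xce r4=0x77 r5=0x46  N=0 Z=0
after  3: r0=0xe8 r1=0x06 r2=0x26 r3=0x88 r4=0x77 r5=0x46  N=1 Z=0
after  4: r0=0xe8 r1=0x06 r2=0xa2 r3=0x88 r4=0x77 r5=0x46  N=1 Z=0
after  5: r0=0xe8 r1=0xaa r2=0xa2 r3=0x88 r4=0x77 r5=0x46  N=1 Z=0
after  6: r0=0xe8 r1=0xaa r2=0xe8 r3=0x88 r4=0x77 r5=0x46  N=1 Z=0
-- IRQ taken; context saved, return-PC = 7 --
mismatch: r1: reported 0x8a vs actual 0xaa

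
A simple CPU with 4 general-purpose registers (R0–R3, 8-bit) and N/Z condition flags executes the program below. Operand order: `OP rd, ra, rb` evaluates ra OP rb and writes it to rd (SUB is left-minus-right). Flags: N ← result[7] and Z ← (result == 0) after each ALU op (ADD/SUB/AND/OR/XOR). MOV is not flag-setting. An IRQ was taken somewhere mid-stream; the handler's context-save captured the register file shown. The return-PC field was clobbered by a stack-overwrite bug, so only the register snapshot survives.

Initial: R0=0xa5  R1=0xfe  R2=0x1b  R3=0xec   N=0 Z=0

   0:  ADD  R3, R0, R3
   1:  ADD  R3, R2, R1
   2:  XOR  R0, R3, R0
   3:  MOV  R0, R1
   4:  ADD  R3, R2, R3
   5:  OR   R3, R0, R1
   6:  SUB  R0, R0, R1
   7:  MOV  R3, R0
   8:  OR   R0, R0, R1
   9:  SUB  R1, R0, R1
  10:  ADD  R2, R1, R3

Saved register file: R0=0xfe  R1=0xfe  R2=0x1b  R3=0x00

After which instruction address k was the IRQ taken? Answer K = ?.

after  0: R0=0xa5 R1=0xfe R2=0x1b R3=0x91  N=1 Z=0
after  1: R0=0xa5 R1=0xfe R2=0x1b R3=0x19  N=0 Z=0
after  2: R0=0xbc R1=0xfe R2=0x1b R3=0x19  N=1 Z=0
after  3: R0=0xfe R1=0xfe R2=0x1b R3=0x19  N=1 Z=0
after  4: R0=0xfe R1=0xfe R2=0x1b R3=0x34  N=0 Z=0
after  5: R0=0xfe R1=0xfe R2=0x1b R3=0xfe  N=1 Z=0
after  6: R0=0x00 R1=0xfe R2=0x1b R3=0xfe  N=0 Z=1
after  7: R0=0x00 R1=0xfe R2=0x1b R3=0x00  N=0 Z=1
after  8: R0=0xfe R1=0xfe R2=0x1b R3=0x00  N=1 Z=0
-- IRQ taken; context saved, return-PC = 9 --

K = 8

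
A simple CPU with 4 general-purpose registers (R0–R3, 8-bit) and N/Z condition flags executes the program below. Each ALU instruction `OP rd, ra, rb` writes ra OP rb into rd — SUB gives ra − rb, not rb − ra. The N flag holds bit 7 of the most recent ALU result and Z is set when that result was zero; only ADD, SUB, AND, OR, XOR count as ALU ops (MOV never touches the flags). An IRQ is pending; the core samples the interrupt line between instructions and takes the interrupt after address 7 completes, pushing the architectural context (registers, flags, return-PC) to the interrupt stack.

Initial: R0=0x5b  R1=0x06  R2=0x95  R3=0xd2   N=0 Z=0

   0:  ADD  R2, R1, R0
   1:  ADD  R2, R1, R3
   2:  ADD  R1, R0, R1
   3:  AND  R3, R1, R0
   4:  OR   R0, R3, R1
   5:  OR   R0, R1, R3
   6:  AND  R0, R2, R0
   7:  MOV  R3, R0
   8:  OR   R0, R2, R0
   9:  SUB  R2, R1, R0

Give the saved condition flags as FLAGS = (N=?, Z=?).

FLAGS = (N=0, Z=0)

after  0: R0=0x5b R1=0x06 R2=0x61 R3=0xd2  N=0 Z=0
after  1: R0=0x5b R1=0x06 R2=0xd8 R3=0xd2  N=1 Z=0
after  2: R0=0x5b R1=0x61 R2=0xd8 R3=0xd2  N=0 Z=0
after  3: R0=0x5b R1=0x61 R2=0xd8 R3=0x41  N=0 Z=0
after  4: R0=0x61 R1=0x61 R2=0xd8 R3=0x41  N=0 Z=0
after  5: R0=0x61 R1=0x61 R2=0xd8 R3=0x41  N=0 Z=0
after  6: R0=0x40 R1=0x61 R2=0xd8 R3=0x41  N=0 Z=0
after  7: R0=0x40 R1=0x61 R2=0xd8 R3=0x40  N=0 Z=0
-- IRQ taken; context saved, return-PC = 8 --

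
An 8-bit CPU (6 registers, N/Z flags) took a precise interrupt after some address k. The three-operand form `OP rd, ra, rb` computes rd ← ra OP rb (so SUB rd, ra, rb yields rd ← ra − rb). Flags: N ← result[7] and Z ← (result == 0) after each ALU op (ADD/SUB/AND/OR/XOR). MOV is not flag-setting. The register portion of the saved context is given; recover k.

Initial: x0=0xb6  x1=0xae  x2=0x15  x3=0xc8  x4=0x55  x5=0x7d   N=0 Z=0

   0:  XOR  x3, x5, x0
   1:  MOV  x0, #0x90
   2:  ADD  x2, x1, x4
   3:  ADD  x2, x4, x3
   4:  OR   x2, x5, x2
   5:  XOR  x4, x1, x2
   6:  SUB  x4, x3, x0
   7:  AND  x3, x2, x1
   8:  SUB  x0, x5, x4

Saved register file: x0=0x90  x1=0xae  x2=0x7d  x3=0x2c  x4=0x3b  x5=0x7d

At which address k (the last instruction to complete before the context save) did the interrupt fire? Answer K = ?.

K = 7

after  0: x0=0xb6 x1=0xae x2=0x15 x3=0xcb x4=0x55 x5=0x7d  N=1 Z=0
after  1: x0=0x90 x1=0xae x2=0x15 x3=0xcb x4=0x55 x5=0x7d  N=1 Z=0
after  2: x0=0x90 x1=0xae x2=0x03 x3=0xcb x4=0x55 x5=0x7d  N=0 Z=0
after  3: x0=0x90 x1=0xae x2=0x20 x3=0xcb x4=0x55 x5=0x7d  N=0 Z=0
after  4: x0=0x90 x1=0xae x2=0x7d x3=0xcb x4=0x55 x5=0x7d  N=0 Z=0
after  5: x0=0x90 x1=0xae x2=0x7d x3=0xcb x4=0xd3 x5=0x7d  N=1 Z=0
after  6: x0=0x90 x1=0xae x2=0x7d x3=0xcb x4=0x3b x5=0x7d  N=0 Z=0
after  7: x0=0x90 x1=0xae x2=0x7d x3=0x2c x4=0x3b x5=0x7d  N=0 Z=0
-- IRQ taken; context saved, return-PC = 8 --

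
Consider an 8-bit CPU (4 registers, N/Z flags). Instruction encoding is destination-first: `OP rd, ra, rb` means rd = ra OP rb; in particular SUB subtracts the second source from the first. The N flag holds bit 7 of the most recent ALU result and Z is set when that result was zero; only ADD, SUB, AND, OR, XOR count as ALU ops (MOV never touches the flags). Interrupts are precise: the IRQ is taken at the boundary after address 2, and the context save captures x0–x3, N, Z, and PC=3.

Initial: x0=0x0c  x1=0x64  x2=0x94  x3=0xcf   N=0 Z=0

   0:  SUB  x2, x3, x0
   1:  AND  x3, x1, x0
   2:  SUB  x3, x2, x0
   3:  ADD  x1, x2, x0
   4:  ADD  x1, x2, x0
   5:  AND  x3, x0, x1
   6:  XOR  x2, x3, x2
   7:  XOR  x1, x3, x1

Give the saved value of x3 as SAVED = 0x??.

after  0: x0=0x0c x1=0x64 x2=0xc3 x3=0xcf  N=1 Z=0
after  1: x0=0x0c x1=0x64 x2=0xc3 x3=0x04  N=0 Z=0
after  2: x0=0x0c x1=0x64 x2=0xc3 x3=0xb7  N=1 Z=0
-- IRQ taken; context saved, return-PC = 3 --

SAVED = 0xb7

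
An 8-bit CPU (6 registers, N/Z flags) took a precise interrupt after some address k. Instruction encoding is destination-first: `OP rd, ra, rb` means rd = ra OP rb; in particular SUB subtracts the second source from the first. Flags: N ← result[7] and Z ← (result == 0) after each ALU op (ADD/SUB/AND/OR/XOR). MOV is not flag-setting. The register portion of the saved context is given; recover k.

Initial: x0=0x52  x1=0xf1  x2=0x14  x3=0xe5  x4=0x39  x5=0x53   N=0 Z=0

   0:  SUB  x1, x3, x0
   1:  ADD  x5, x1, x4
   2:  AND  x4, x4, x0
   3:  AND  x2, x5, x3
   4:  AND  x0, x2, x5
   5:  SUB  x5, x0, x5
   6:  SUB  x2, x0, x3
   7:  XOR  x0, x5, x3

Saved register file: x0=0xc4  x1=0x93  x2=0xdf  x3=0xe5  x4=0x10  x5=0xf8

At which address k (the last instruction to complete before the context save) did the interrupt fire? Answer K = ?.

after  0: x0=0x52 x1=0x93 x2=0x14 x3=0xe5 x4=0x39 x5=0x53  N=1 Z=0
after  1: x0=0x52 x1=0x93 x2=0x14 x3=0xe5 x4=0x39 x5=0xcc  N=1 Z=0
after  2: x0=0x52 x1=0x93 x2=0x14 x3=0xe5 x4=0x10 x5=0xcc  N=0 Z=0
after  3: x0=0x52 x1=0x93 x2=0xc4 x3=0xe5 x4=0x10 x5=0xcc  N=1 Z=0
after  4: x0=0xc4 x1=0x93 x2=0xc4 x3=0xe5 x4=0x10 x5=0xcc  N=1 Z=0
after  5: x0=0xc4 x1=0x93 x2=0xc4 x3=0xe5 x4=0x10 x5=0xf8  N=1 Z=0
after  6: x0=0xc4 x1=0x93 x2=0xdf x3=0xe5 x4=0x10 x5=0xf8  N=1 Z=0
-- IRQ taken; context saved, return-PC = 7 --

K = 6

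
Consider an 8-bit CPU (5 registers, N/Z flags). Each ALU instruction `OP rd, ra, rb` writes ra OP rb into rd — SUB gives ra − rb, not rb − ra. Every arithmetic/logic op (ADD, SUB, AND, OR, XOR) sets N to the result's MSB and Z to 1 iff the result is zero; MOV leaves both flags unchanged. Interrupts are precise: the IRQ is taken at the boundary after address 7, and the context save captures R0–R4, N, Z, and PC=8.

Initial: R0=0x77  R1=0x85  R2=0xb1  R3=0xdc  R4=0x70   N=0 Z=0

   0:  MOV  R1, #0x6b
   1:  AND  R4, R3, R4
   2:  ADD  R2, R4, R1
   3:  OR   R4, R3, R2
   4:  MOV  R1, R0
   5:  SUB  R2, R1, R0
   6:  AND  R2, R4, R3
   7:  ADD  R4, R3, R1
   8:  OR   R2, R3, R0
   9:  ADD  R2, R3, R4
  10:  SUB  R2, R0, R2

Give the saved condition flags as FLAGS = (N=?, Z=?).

FLAGS = (N=0, Z=0)

after  0: R0=0x77 R1=0x6b R2=0xb1 R3=0xdc R4=0x70  N=0 Z=0
after  1: R0=0x77 R1=0x6b R2=0xb1 R3=0xdc R4=0x50  N=0 Z=0
after  2: R0=0x77 R1=0x6b R2=0xbb R3=0xdc R4=0x50  N=1 Z=0
after  3: R0=0x77 R1=0x6b R2=0xbb R3=0xdc R4=0xff  N=1 Z=0
after  4: R0=0x77 R1=0x77 R2=0xbb R3=0xdc R4=0xff  N=1 Z=0
after  5: R0=0x77 R1=0x77 R2=0x00 R3=0xdc R4=0xff  N=0 Z=1
after  6: R0=0x77 R1=0x77 R2=0xdc R3=0xdc R4=0xff  N=1 Z=0
after  7: R0=0x77 R1=0x77 R2=0xdc R3=0xdc R4=0x53  N=0 Z=0
-- IRQ taken; context saved, return-PC = 8 --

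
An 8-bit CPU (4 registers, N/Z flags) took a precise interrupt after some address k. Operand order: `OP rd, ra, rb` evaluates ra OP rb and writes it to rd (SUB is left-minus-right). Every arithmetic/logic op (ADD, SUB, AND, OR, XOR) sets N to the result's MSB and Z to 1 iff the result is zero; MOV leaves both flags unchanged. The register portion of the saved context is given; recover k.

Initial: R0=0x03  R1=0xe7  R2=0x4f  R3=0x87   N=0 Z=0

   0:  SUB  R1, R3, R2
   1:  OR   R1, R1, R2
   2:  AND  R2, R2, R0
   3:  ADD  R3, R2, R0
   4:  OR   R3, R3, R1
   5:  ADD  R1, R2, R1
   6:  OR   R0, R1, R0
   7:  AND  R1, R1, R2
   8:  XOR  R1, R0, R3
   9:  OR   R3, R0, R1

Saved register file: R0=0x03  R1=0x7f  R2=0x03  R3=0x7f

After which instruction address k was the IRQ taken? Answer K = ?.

K = 4

after  0: R0=0x03 R1=0x38 R2=0x4f R3=0x87  N=0 Z=0
after  1: R0=0x03 R1=0x7f R2=0x4f R3=0x87  N=0 Z=0
after  2: R0=0x03 R1=0x7f R2=0x03 R3=0x87  N=0 Z=0
after  3: R0=0x03 R1=0x7f R2=0x03 R3=0x06  N=0 Z=0
after  4: R0=0x03 R1=0x7f R2=0x03 R3=0x7f  N=0 Z=0
-- IRQ taken; context saved, return-PC = 5 --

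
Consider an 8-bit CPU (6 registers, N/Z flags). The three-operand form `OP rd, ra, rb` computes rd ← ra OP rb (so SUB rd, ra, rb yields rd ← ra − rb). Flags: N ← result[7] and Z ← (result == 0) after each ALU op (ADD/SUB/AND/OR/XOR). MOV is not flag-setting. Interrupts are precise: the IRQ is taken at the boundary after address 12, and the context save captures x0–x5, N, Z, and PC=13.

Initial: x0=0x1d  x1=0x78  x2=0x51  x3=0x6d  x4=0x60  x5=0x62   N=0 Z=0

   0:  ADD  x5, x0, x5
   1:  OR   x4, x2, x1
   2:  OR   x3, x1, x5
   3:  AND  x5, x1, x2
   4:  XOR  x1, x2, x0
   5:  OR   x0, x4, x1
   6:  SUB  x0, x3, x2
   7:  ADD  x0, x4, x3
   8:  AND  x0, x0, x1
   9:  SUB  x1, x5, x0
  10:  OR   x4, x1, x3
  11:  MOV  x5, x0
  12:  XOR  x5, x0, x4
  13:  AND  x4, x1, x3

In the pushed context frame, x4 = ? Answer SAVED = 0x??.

SAVED = 0x7f

after  0: x0=0x1d x1=0x78 x2=0x51 x3=0x6d x4=0x60 x5=0x7f  N=0 Z=0
after  1: x0=0x1d x1=0x78 x2=0x51 x3=0x6d x4=0x79 x5=0x7f  N=0 Z=0
after  2: x0=0x1d x1=0x78 x2=0x51 x3=0x7f x4=0x79 x5=0x7f  N=0 Z=0
after  3: x0=0x1d x1=0x78 x2=0x51 x3=0x7f x4=0x79 x5=0x50  N=0 Z=0
after  4: x0=0x1d x1=0x4c x2=0x51 x3=0x7f x4=0x79 x5=0x50  N=0 Z=0
after  5: x0=0x7d x1=0x4c x2=0x51 x3=0x7f x4=0x79 x5=0x50  N=0 Z=0
after  6: x0=0x2e x1=0x4c x2=0x51 x3=0x7f x4=0x79 x5=0x50  N=0 Z=0
after  7: x0=0xf8 x1=0x4c x2=0x51 x3=0x7f x4=0x79 x5=0x50  N=1 Z=0
after  8: x0=0x48 x1=0x4c x2=0x51 x3=0x7f x4=0x79 x5=0x50  N=0 Z=0
after  9: x0=0x48 x1=0x08 x2=0x51 x3=0x7f x4=0x79 x5=0x50  N=0 Z=0
after 10: x0=0x48 x1=0x08 x2=0x51 x3=0x7f x4=0x7f x5=0x50  N=0 Z=0
after 11: x0=0x48 x1=0x08 x2=0x51 x3=0x7f x4=0x7f x5=0x48  N=0 Z=0
after 12: x0=0x48 x1=0x08 x2=0x51 x3=0x7f x4=0x7f x5=0x37  N=0 Z=0
-- IRQ taken; context saved, return-PC = 13 --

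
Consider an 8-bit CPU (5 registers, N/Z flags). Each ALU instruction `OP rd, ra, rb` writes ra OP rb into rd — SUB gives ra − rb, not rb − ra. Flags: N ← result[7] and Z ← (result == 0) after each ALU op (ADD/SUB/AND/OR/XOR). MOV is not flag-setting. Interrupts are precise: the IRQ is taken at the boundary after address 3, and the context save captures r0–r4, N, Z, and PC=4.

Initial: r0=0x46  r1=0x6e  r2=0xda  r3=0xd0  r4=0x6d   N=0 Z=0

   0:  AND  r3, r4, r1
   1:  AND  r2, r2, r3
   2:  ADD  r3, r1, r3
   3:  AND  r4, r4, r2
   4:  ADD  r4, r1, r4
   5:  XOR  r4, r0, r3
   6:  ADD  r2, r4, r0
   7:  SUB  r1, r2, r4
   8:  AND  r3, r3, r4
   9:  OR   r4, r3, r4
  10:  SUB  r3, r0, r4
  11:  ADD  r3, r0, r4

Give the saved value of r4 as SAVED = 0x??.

after  0: r0=0x46 r1=0x6e r2=0xda r3=0x6c r4=0x6d  N=0 Z=0
after  1: r0=0x46 r1=0x6e r2=0x48 r3=0x6c r4=0x6d  N=0 Z=0
after  2: r0=0x46 r1=0x6e r2=0x48 r3=0xda r4=0x6d  N=1 Z=0
after  3: r0=0x46 r1=0x6e r2=0x48 r3=0xda r4=0x48  N=0 Z=0
-- IRQ taken; context saved, return-PC = 4 --

SAVED = 0x48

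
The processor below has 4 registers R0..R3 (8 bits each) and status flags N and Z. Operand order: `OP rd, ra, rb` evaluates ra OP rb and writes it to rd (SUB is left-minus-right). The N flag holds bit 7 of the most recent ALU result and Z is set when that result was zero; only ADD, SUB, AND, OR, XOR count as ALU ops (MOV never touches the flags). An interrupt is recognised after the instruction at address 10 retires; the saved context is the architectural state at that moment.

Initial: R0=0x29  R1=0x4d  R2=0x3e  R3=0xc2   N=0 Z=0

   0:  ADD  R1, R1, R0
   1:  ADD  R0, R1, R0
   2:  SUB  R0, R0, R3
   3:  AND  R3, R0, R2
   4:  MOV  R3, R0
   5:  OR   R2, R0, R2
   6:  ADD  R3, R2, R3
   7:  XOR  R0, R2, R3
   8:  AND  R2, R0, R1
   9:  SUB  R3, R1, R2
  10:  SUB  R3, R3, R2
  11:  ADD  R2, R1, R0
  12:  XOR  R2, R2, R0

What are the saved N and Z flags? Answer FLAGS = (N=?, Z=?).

after  0: R0=0x29 R1=0x76 R2=0x3e R3=0xc2  N=0 Z=0
after  1: R0=0x9f R1=0x76 R2=0x3e R3=0xc2  N=1 Z=0
after  2: R0=0xdd R1=0x76 R2=0x3e R3=0xc2  N=1 Z=0
after  3: R0=0xdd R1=0x76 R2=0x3e R3=0x1c  N=0 Z=0
after  4: R0=0xdd R1=0x76 R2=0x3e R3=0xdd  N=0 Z=0
after  5: R0=0xdd R1=0x76 R2=0xff R3=0xdd  N=1 Z=0
after  6: R0=0xdd R1=0x76 R2=0xff R3=0xdc  N=1 Z=0
after  7: R0=0x23 R1=0x76 R2=0xff R3=0xdc  N=0 Z=0
after  8: R0=0x23 R1=0x76 R2=0x22 R3=0xdc  N=0 Z=0
after  9: R0=0x23 R1=0x76 R2=0x22 R3=0x54  N=0 Z=0
after 10: R0=0x23 R1=0x76 R2=0x22 R3=0x32  N=0 Z=0
-- IRQ taken; context saved, return-PC = 11 --

FLAGS = (N=0, Z=0)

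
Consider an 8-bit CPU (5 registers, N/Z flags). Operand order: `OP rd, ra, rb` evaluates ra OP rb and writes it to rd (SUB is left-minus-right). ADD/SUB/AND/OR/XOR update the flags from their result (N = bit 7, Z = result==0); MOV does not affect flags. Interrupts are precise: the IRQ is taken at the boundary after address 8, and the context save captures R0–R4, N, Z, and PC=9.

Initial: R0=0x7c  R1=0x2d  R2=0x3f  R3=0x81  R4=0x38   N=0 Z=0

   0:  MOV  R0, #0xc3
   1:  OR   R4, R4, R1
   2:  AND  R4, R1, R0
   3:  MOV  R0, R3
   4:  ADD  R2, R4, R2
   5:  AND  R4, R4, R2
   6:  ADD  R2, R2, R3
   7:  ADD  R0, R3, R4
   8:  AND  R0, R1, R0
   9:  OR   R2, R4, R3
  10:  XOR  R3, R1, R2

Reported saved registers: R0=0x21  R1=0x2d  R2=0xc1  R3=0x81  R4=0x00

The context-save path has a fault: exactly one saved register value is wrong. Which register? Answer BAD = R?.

after  0: R0=0xc3 R1=0x2d R2=0x3f R3=0x81 R4=0x38  N=0 Z=0
after  1: R0=0xc3 R1=0x2d R2=0x3f R3=0x81 R4=0x3d  N=0 Z=0
after  2: R0=0xc3 R1=0x2d R2=0x3f R3=0x81 R4=0x01  N=0 Z=0
after  3: R0=0x81 R1=0x2d R2=0x3f R3=0x81 R4=0x01  N=0 Z=0
after  4: R0=0x81 R1=0x2d R2=0x40 R3=0x81 R4=0x01  N=0 Z=0
after  5: R0=0x81 R1=0x2d R2=0x40 R3=0x81 R4=0x00  N=0 Z=1
after  6: R0=0x81 R1=0x2d R2=0xc1 R3=0x81 R4=0x00  N=1 Z=0
after  7: R0=0x81 R1=0x2d R2=0xc1 R3=0x81 R4=0x00  N=1 Z=0
after  8: R0=0x01 R1=0x2d R2=0xc1 R3=0x81 R4=0x00  N=0 Z=0
-- IRQ taken; context saved, return-PC = 9 --
mismatch: R0: reported 0x21 vs actual 0x01

BAD = R0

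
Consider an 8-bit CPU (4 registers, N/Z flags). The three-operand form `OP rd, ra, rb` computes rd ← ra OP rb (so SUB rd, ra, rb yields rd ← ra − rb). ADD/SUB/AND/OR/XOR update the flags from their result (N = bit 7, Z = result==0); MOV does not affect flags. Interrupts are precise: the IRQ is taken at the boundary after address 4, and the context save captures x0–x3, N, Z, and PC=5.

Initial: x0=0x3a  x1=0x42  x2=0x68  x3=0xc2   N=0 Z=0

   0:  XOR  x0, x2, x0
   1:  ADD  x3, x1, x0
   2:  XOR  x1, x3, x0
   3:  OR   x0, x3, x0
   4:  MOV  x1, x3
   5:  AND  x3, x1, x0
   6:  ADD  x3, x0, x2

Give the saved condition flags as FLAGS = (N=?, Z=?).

FLAGS = (N=1, Z=0)

after  0: x0=0x52 x1=0x42 x2=0x68 x3=0xc2  N=0 Z=0
after  1: x0=0x52 x1=0x42 x2=0x68 x3=0x94  N=1 Z=0
after  2: x0=0x52 x1=0xc6 x2=0x68 x3=0x94  N=1 Z=0
after  3: x0=0xd6 x1=0xc6 x2=0x68 x3=0x94  N=1 Z=0
after  4: x0=0xd6 x1=0x94 x2=0x68 x3=0x94  N=1 Z=0
-- IRQ taken; context saved, return-PC = 5 --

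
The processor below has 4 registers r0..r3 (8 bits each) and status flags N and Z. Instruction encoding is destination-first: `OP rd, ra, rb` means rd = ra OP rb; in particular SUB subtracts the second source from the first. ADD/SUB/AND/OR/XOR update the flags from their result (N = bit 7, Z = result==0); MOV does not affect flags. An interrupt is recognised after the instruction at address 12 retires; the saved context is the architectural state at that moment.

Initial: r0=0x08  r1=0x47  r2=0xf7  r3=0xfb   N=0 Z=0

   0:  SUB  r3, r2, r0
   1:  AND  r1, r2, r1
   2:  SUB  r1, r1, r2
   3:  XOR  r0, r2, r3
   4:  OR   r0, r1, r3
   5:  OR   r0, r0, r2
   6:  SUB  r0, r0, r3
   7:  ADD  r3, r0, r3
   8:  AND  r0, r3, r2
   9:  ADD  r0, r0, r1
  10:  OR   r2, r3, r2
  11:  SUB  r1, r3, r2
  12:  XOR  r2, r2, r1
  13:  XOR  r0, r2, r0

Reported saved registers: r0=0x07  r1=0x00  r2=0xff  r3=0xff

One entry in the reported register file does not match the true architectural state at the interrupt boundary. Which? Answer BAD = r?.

after  0: r0=0x08 r1=0x47 r2=0xf7 r3=0xef  N=1 Z=0
after  1: r0=0x08 r1=0x47 r2=0xf7 r3=0xef  N=0 Z=0
after  2: r0=0x08 r1=0x50 r2=0xf7 r3=0xef  N=0 Z=0
after  3: r0=0x18 r1=0x50 r2=0xf7 r3=0xef  N=0 Z=0
after  4: r0=0xff r1=0x50 r2=0xf7 r3=0xef  N=1 Z=0
after  5: r0=0xff r1=0x50 r2=0xf7 r3=0xef  N=1 Z=0
after  6: r0=0x10 r1=0x50 r2=0xf7 r3=0xef  N=0 Z=0
after  7: r0=0x10 r1=0x50 r2=0xf7 r3=0xff  N=1 Z=0
after  8: r0=0xf7 r1=0x50 r2=0xf7 r3=0xff  N=1 Z=0
after  9: r0=0x47 r1=0x50 r2=0xf7 r3=0xff  N=0 Z=0
after 10: r0=0x47 r1=0x50 r2=0xff r3=0xff  N=1 Z=0
after 11: r0=0x47 r1=0x00 r2=0xff r3=0xff  N=0 Z=1
after 12: r0=0x47 r1=0x00 r2=0xff r3=0xff  N=1 Z=0
-- IRQ taken; context saved, return-PC = 13 --
mismatch: r0: reported 0x07 vs actual 0x47

BAD = r0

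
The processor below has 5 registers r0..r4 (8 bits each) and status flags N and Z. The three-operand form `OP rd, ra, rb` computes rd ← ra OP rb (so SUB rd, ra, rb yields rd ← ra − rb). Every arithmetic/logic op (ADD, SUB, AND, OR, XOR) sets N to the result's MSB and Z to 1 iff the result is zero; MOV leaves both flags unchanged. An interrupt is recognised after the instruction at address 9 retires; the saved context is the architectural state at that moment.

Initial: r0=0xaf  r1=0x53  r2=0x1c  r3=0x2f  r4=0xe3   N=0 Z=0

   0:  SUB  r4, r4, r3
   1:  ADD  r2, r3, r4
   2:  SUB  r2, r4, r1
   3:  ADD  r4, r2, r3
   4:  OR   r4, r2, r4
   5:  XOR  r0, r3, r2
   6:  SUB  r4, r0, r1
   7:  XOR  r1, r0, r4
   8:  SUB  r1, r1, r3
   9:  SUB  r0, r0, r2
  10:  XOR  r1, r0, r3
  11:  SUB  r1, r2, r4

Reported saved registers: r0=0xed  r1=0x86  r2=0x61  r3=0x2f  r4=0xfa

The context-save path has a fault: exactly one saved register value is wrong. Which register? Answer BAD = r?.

BAD = r4

after  0: r0=0xaf r1=0x53 r2=0x1c r3=0x2f r4=0xb4  N=1 Z=0
after  1: r0=0xaf r1=0x53 r2=0xe3 r3=0x2f r4=0xb4  N=1 Z=0
after  2: r0=0xaf r1=0x53 r2=0x61 r3=0x2f r4=0xb4  N=0 Z=0
after  3: r0=0xaf r1=0x53 r2=0x61 r3=0x2f r4=0x90  N=1 Z=0
after  4: r0=0xaf r1=0x53 r2=0x61 r3=0x2f r4=0xf1  N=1 Z=0
after  5: r0=0x4e r1=0x53 r2=0x61 r3=0x2f r4=0xf1  N=0 Z=0
after  6: r0=0x4e r1=0x53 r2=0x61 r3=0x2f r4=0xfb  N=1 Z=0
after  7: r0=0x4e r1=0xb5 r2=0x61 r3=0x2f r4=0xfb  N=1 Z=0
after  8: r0=0x4e r1=0x86 r2=0x61 r3=0x2f r4=0xfb  N=1 Z=0
after  9: r0=0xed r1=0x86 r2=0x61 r3=0x2f r4=0xfb  N=1 Z=0
-- IRQ taken; context saved, return-PC = 10 --
mismatch: r4: reported 0xfa vs actual 0xfb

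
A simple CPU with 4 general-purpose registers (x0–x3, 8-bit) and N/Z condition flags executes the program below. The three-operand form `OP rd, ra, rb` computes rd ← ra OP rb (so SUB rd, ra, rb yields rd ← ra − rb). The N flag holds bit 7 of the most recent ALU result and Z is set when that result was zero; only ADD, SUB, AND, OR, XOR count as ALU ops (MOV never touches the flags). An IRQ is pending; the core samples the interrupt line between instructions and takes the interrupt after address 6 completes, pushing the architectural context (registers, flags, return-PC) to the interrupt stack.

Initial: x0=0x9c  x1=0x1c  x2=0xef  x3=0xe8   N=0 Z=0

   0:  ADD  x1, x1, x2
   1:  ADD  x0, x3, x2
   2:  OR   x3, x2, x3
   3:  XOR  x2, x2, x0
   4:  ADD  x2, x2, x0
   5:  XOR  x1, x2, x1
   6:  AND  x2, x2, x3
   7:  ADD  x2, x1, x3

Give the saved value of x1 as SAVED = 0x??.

after  0: x0=0x9c x1=0x0b x2=0xef x3=0xe8  N=0 Z=0
after  1: x0=0xd7 x1=0x0b x2=0xef x3=0xe8  N=1 Z=0
after  2: x0=0xd7 x1=0x0b x2=0xef x3=0xef  N=1 Z=0
after  3: x0=0xd7 x1=0x0b x2=0x38 x3=0xef  N=0 Z=0
after  4: x0=0xd7 x1=0x0b x2=0x0f x3=0xef  N=0 Z=0
after  5: x0=0xd7 x1=0x04 x2=0x0f x3=0xef  N=0 Z=0
after  6: x0=0xd7 x1=0x04 x2=0x0f x3=0xef  N=0 Z=0
-- IRQ taken; context saved, return-PC = 7 --

SAVED = 0x04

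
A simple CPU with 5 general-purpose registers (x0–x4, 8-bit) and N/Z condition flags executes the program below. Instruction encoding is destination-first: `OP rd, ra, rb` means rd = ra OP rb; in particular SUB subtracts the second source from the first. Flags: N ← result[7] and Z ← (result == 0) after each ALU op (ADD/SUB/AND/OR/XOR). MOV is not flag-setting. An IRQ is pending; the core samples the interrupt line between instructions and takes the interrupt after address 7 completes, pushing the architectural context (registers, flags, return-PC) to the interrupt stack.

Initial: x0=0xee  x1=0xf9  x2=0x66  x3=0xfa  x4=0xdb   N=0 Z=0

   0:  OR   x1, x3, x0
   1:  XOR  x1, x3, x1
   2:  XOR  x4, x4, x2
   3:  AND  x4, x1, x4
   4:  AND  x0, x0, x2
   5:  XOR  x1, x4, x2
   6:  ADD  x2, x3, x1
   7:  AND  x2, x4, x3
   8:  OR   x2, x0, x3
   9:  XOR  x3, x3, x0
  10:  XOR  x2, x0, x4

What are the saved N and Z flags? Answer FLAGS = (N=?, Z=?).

FLAGS = (N=0, Z=1)

after  0: x0=0xee x1=0xfe x2=0x66 x3=0xfa x4=0xdb  N=1 Z=0
after  1: x0=0xee x1=0x04 x2=0x66 x3=0xfa x4=0xdb  N=0 Z=0
after  2: x0=0xee x1=0x04 x2=0x66 x3=0xfa x4=0xbd  N=1 Z=0
after  3: x0=0xee x1=0x04 x2=0x66 x3=0xfa x4=0x04  N=0 Z=0
after  4: x0=0x66 x1=0x04 x2=0x66 x3=0xfa x4=0x04  N=0 Z=0
after  5: x0=0x66 x1=0x62 x2=0x66 x3=0xfa x4=0x04  N=0 Z=0
after  6: x0=0x66 x1=0x62 x2=0x5c x3=0xfa x4=0x04  N=0 Z=0
after  7: x0=0x66 x1=0x62 x2=0x00 x3=0xfa x4=0x04  N=0 Z=1
-- IRQ taken; context saved, return-PC = 8 --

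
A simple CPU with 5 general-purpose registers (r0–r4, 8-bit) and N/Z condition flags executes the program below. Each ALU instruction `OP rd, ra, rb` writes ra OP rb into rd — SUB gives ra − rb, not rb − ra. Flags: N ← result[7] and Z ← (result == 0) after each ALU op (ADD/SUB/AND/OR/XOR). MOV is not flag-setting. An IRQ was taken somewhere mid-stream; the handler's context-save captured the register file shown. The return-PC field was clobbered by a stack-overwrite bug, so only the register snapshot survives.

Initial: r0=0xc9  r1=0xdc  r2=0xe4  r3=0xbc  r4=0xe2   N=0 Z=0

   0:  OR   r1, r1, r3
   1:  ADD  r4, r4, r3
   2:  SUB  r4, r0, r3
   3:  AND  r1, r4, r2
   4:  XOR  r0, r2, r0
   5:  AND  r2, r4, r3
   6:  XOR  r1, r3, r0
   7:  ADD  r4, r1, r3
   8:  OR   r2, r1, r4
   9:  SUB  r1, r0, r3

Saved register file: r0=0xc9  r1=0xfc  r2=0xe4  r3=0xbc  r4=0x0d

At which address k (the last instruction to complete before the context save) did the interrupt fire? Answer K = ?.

after  0: r0=0xc9 r1=0xfc r2=0xe4 r3=0xbc r4=0xe2  N=1 Z=0
after  1: r0=0xc9 r1=0xfc r2=0xe4 r3=0xbc r4=0x9e  N=1 Z=0
after  2: r0=0xc9 r1=0xfc r2=0xe4 r3=0xbc r4=0x0d  N=0 Z=0
-- IRQ taken; context saved, return-PC = 3 --

K = 2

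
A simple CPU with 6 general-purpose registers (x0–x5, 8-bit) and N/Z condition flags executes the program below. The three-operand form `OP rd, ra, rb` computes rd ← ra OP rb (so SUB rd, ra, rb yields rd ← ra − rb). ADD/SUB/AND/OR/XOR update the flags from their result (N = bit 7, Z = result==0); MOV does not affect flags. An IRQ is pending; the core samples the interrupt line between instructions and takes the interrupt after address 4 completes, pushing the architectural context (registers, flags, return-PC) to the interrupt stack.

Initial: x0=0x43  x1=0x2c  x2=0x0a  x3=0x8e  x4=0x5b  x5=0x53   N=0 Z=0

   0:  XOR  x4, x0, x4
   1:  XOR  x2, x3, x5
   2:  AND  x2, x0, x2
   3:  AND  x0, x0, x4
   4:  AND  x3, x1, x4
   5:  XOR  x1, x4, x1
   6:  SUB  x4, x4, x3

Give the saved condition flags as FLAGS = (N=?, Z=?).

after  0: x0=0x43 x1=0x2c x2=0x0a x3=0x8e x4=0x18 x5=0x53  N=0 Z=0
after  1: x0=0x43 x1=0x2c x2=0xdd x3=0x8e x4=0x18 x5=0x53  N=1 Z=0
after  2: x0=0x43 x1=0x2c x2=0x41 x3=0x8e x4=0x18 x5=0x53  N=0 Z=0
after  3: x0=0x00 x1=0x2c x2=0x41 x3=0x8e x4=0x18 x5=0x53  N=0 Z=1
after  4: x0=0x00 x1=0x2c x2=0x41 x3=0x08 x4=0x18 x5=0x53  N=0 Z=0
-- IRQ taken; context saved, return-PC = 5 --

FLAGS = (N=0, Z=0)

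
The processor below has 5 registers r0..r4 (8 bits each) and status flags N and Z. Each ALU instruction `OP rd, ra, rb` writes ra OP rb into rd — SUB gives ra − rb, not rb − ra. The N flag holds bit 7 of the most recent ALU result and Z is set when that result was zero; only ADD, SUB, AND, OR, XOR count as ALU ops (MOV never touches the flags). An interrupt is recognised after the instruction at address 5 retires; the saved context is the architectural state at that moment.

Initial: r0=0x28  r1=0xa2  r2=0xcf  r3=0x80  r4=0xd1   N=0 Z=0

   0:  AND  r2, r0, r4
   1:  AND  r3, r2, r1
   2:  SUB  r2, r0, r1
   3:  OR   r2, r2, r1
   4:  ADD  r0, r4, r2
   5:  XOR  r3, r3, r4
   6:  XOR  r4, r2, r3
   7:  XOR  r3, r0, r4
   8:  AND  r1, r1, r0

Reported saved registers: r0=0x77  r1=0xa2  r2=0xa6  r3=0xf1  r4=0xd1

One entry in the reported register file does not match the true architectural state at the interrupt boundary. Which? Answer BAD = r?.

after  0: r0=0x28 r1=0xa2 r2=0x00 r3=0x80 r4=0xd1  N=0 Z=1
after  1: r0=0x28 r1=0xa2 r2=0x00 r3=0x00 r4=0xd1  N=0 Z=1
after  2: r0=0x28 r1=0xa2 r2=0x86 r3=0x00 r4=0xd1  N=1 Z=0
after  3: r0=0x28 r1=0xa2 r2=0xa6 r3=0x00 r4=0xd1  N=1 Z=0
after  4: r0=0x77 r1=0xa2 r2=0xa6 r3=0x00 r4=0xd1  N=0 Z=0
after  5: r0=0x77 r1=0xa2 r2=0xa6 r3=0xd1 r4=0xd1  N=1 Z=0
-- IRQ taken; context saved, return-PC = 6 --
mismatch: r3: reported 0xf1 vs actual 0xd1

BAD = r3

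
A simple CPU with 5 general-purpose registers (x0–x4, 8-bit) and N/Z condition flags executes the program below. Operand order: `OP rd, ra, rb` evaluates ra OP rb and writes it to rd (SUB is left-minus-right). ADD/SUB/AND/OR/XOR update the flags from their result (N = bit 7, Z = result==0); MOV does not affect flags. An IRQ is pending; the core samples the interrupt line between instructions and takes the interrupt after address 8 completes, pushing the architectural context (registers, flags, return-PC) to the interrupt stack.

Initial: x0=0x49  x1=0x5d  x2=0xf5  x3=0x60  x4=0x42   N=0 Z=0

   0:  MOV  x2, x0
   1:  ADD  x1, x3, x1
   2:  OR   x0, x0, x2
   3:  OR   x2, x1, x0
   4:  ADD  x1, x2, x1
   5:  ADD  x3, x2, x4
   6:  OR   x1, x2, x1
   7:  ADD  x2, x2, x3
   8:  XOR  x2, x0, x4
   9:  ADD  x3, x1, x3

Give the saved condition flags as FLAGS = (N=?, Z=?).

after  0: x0=0x49 x1=0x5d x2=0x49 x3=0x60 x4=0x42  N=0 Z=0
after  1: x0=0x49 x1=0xbd x2=0x49 x3=0x60 x4=0x42  N=1 Z=0
after  2: x0=0x49 x1=0xbd x2=0x49 x3=0x60 x4=0x42  N=0 Z=0
after  3: x0=0x49 x1=0xbd x2=0xfd x3=0x60 x4=0x42  N=1 Z=0
after  4: x0=0x49 x1=0xba x2=0xfd x3=0x60 x4=0x42  N=1 Z=0
after  5: x0=0x49 x1=0xba x2=0xfd x3=0x3f x4=0x42  N=0 Z=0
after  6: x0=0x49 x1=0xff x2=0xfd x3=0x3f x4=0x42  N=1 Z=0
after  7: x0=0x49 x1=0xff x2=0x3c x3=0x3f x4=0x42  N=0 Z=0
after  8: x0=0x49 x1=0xff x2=0x0b x3=0x3f x4=0x42  N=0 Z=0
-- IRQ taken; context saved, return-PC = 9 --

FLAGS = (N=0, Z=0)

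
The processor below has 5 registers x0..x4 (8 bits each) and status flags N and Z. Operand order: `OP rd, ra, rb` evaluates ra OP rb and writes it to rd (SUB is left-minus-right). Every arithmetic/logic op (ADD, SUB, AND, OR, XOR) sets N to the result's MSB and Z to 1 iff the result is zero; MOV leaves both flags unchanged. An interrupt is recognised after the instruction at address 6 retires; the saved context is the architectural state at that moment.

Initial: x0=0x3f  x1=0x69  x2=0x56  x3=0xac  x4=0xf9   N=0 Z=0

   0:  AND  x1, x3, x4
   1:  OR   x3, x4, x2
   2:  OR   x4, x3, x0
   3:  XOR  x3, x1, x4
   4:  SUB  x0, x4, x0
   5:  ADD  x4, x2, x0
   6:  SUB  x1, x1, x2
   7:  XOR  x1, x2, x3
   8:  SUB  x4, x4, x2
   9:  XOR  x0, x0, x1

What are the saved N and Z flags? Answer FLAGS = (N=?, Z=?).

after  0: x0=0x3f x1=0xa8 x2=0x56 x3=0xac x4=0xf9  N=1 Z=0
after  1: x0=0x3f x1=0xa8 x2=0x56 x3=0xff x4=0xf9  N=1 Z=0
after  2: x0=0x3f x1=0xa8 x2=0x56 x3=0xff x4=0xff  N=1 Z=0
after  3: x0=0x3f x1=0xa8 x2=0x56 x3=0x57 x4=0xff  N=0 Z=0
after  4: x0=0xc0 x1=0xa8 x2=0x56 x3=0x57 x4=0xff  N=1 Z=0
after  5: x0=0xc0 x1=0xa8 x2=0x56 x3=0x57 x4=0x16  N=0 Z=0
after  6: x0=0xc0 x1=0x52 x2=0x56 x3=0x57 x4=0x16  N=0 Z=0
-- IRQ taken; context saved, return-PC = 7 --

FLAGS = (N=0, Z=0)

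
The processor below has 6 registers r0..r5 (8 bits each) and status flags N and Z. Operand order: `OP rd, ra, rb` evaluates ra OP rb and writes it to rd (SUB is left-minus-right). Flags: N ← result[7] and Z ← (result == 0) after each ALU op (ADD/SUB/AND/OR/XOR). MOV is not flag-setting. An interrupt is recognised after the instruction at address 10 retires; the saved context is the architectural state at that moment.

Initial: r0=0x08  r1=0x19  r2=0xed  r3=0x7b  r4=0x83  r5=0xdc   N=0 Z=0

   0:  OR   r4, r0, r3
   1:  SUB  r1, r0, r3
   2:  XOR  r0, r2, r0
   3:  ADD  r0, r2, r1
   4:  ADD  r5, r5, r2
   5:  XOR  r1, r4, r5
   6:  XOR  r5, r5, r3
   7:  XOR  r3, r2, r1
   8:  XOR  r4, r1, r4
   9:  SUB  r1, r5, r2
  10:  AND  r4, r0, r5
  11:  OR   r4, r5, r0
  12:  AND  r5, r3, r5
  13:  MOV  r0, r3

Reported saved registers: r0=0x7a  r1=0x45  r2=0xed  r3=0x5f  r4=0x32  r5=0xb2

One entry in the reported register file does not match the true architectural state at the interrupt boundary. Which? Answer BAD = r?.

after  0: r0=0x08 r1=0x19 r2=0xed r3=0x7b r4=0x7b r5=0xdc  N=0 Z=0
after  1: r0=0x08 r1=0x8d r2=0xed r3=0x7b r4=0x7b r5=0xdc  N=1 Z=0
after  2: r0=0xe5 r1=0x8d r2=0xed r3=0x7b r4=0x7b r5=0xdc  N=1 Z=0
after  3: r0=0x7a r1=0x8d r2=0xed r3=0x7b r4=0x7b r5=0xdc  N=0 Z=0
after  4: r0=0x7a r1=0x8d r2=0xed r3=0x7b r4=0x7b r5=0xc9  N=1 Z=0
after  5: r0=0x7a r1=0xb2 r2=0xed r3=0x7b r4=0x7b r5=0xc9  N=1 Z=0
after  6: r0=0x7a r1=0xb2 r2=0xed r3=0x7b r4=0x7b r5=0xb2  N=1 Z=0
after  7: r0=0x7a r1=0xb2 r2=0xed r3=0x5f r4=0x7b r5=0xb2  N=0 Z=0
after  8: r0=0x7a r1=0xb2 r2=0xed r3=0x5f r4=0xc9 r5=0xb2  N=1 Z=0
after  9: r0=0x7a r1=0xc5 r2=0xed r3=0x5f r4=0xc9 r5=0xb2  N=1 Z=0
after 10: r0=0x7a r1=0xc5 r2=0xed r3=0x5f r4=0x32 r5=0xb2  N=0 Z=0
-- IRQ taken; context saved, return-PC = 11 --
mismatch: r1: reported 0x45 vs actual 0xc5

BAD = r1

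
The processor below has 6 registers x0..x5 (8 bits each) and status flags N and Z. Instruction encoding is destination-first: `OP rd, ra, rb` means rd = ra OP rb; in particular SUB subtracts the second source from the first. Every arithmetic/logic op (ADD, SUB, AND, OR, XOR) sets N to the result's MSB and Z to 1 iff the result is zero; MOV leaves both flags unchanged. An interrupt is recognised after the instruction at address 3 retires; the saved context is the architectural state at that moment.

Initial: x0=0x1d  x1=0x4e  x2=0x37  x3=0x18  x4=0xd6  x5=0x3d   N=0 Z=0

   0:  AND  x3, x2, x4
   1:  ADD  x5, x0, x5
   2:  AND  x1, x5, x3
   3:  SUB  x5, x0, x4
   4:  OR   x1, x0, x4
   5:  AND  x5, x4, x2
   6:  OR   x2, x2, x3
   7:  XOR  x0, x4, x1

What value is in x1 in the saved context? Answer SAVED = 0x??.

after  0: x0=0x1d x1=0x4e x2=0x37 x3=0x16 x4=0xd6 x5=0x3d  N=0 Z=0
after  1: x0=0x1d x1=0x4e x2=0x37 x3=0x16 x4=0xd6 x5=0x5a  N=0 Z=0
after  2: x0=0x1d x1=0x12 x2=0x37 x3=0x16 x4=0xd6 x5=0x5a  N=0 Z=0
after  3: x0=0x1d x1=0x12 x2=0x37 x3=0x16 x4=0xd6 x5=0x47  N=0 Z=0
-- IRQ taken; context saved, return-PC = 4 --

SAVED = 0x12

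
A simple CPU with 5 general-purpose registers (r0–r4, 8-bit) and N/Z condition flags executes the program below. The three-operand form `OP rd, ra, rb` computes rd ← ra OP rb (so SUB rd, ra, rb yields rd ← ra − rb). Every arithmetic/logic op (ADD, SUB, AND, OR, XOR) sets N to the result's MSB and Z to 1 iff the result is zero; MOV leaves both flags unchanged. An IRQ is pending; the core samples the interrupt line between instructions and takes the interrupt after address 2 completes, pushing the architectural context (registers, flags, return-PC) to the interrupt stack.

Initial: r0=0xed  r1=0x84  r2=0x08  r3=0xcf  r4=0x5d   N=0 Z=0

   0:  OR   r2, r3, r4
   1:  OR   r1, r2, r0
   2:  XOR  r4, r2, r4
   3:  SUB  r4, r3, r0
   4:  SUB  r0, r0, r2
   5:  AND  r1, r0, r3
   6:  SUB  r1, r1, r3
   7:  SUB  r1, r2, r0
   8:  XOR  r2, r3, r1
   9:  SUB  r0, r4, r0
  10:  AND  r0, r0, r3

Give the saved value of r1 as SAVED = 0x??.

after  0: r0=0xed r1=0x84 r2=0xdf r3=0xcf r4=0x5d  N=1 Z=0
after  1: r0=0xed r1=0xff r2=0xdf r3=0xcf r4=0x5d  N=1 Z=0
after  2: r0=0xed r1=0xff r2=0xdf r3=0xcf r4=0x82  N=1 Z=0
-- IRQ taken; context saved, return-PC = 3 --

SAVED = 0xff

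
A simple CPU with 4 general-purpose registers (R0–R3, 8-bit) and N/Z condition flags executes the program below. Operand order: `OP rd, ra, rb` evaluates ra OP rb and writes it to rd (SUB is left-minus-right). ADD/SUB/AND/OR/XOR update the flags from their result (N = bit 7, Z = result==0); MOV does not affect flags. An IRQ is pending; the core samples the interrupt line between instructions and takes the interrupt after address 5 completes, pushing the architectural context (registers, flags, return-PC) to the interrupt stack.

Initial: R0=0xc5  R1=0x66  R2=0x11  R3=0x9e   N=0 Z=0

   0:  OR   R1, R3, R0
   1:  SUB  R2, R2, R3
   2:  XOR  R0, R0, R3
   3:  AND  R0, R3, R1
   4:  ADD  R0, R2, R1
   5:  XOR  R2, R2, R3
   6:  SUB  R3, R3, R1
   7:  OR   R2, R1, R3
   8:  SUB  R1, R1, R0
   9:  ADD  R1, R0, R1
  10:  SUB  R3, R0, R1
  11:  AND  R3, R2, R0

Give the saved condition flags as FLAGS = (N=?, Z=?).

FLAGS = (N=1, Z=0)

after  0: R0=0xc5 R1=0xdf R2=0x11 R3=0x9e  N=1 Z=0
after  1: R0=0xc5 R1=0xdf R2=0x73 R3=0x9e  N=0 Z=0
after  2: R0=0x5b R1=0xdf R2=0x73 R3=0x9e  N=0 Z=0
after  3: R0=0x9e R1=0xdf R2=0x73 R3=0x9e  N=1 Z=0
after  4: R0=0x52 R1=0xdf R2=0x73 R3=0x9e  N=0 Z=0
after  5: R0=0x52 R1=0xdf R2=0xed R3=0x9e  N=1 Z=0
-- IRQ taken; context saved, return-PC = 6 --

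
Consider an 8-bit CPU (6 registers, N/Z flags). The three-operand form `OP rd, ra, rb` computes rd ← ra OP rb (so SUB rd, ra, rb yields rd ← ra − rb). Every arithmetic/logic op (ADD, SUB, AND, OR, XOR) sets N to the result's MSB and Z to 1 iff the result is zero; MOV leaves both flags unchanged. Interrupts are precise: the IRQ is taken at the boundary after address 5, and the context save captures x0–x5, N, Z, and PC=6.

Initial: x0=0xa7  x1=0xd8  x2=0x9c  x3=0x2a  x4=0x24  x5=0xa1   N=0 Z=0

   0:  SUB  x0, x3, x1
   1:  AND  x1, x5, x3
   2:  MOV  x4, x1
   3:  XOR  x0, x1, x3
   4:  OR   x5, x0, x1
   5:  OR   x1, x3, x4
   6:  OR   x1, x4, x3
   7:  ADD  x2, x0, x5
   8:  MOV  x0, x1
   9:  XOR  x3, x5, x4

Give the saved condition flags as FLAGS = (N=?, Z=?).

after  0: x0=0x52 x1=0xd8 x2=0x9c x3=0x2a x4=0x24 x5=0xa1  N=0 Z=0
after  1: x0=0x52 x1=0x20 x2=0x9c x3=0x2a x4=0x24 x5=0xa1  N=0 Z=0
after  2: x0=0x52 x1=0x20 x2=0x9c x3=0x2a x4=0x20 x5=0xa1  N=0 Z=0
after  3: x0=0x0a x1=0x20 x2=0x9c x3=0x2a x4=0x20 x5=0xa1  N=0 Z=0
after  4: x0=0x0a x1=0x20 x2=0x9c x3=0x2a x4=0x20 x5=0x2a  N=0 Z=0
after  5: x0=0x0a x1=0x2a x2=0x9c x3=0x2a x4=0x20 x5=0x2a  N=0 Z=0
-- IRQ taken; context saved, return-PC = 6 --

FLAGS = (N=0, Z=0)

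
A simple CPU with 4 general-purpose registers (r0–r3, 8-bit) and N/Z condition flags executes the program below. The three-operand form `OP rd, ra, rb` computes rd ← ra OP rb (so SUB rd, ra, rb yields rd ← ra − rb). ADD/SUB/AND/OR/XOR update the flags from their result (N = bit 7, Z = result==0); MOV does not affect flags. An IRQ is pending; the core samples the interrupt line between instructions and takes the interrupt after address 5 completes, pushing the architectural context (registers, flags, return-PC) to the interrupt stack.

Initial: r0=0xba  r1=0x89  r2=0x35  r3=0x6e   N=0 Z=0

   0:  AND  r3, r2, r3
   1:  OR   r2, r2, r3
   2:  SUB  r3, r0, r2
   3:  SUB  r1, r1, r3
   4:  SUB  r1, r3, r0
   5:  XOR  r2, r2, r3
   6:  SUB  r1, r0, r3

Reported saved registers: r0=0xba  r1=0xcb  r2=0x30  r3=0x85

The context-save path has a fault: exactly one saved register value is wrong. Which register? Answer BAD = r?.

after  0: r0=0xba r1=0x89 r2=0x35 r3=0x24  N=0 Z=0
after  1: r0=0xba r1=0x89 r2=0x35 r3=0x24  N=0 Z=0
after  2: r0=0xba r1=0x89 r2=0x35 r3=0x85  N=1 Z=0
after  3: r0=0xba r1=0x04 r2=0x35 r3=0x85  N=0 Z=0
after  4: r0=0xba r1=0xcb r2=0x35 r3=0x85  N=1 Z=0
after  5: r0=0xba r1=0xcb r2=0xb0 r3=0x85  N=1 Z=0
-- IRQ taken; context saved, return-PC = 6 --
mismatch: r2: reported 0x30 vs actual 0xb0

BAD = r2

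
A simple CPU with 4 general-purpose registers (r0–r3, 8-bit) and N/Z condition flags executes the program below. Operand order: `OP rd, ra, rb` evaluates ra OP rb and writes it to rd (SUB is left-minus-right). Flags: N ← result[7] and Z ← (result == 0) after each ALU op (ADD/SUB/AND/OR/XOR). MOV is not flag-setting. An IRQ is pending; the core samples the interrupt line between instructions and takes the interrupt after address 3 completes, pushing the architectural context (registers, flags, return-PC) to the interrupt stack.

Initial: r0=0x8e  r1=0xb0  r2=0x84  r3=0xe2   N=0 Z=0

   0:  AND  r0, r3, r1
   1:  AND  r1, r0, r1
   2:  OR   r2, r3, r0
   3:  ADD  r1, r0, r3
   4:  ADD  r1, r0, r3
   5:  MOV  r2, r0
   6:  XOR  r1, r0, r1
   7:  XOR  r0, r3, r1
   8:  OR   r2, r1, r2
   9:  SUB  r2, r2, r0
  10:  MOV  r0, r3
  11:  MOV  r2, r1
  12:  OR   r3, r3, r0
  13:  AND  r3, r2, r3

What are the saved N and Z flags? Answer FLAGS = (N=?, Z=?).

FLAGS = (N=1, Z=0)

after  0: r0=0xa0 r1=0xb0 r2=0x84 r3=0xe2  N=1 Z=0
after  1: r0=0xa0 r1=0xa0 r2=0x84 r3=0xe2  N=1 Z=0
after  2: r0=0xa0 r1=0xa0 r2=0xe2 r3=0xe2  N=1 Z=0
after  3: r0=0xa0 r1=0x82 r2=0xe2 r3=0xe2  N=1 Z=0
-- IRQ taken; context saved, return-PC = 4 --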